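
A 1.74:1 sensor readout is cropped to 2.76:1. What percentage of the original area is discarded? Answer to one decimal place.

37.0%

2.76:1 is wider than 1.74:1, so the crop keeps the full width and trims the height.
(1.740)/(2.760) ≈ 0.630 of the area survives, leaving 36.96% discarded.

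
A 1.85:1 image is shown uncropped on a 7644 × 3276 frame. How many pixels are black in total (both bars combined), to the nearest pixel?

5187218 pixels

1.85:1 is narrower than 21:9, so it spans the full height.
The image is 3276 × 1.850 ≈ 6060.6000 px wide.
Leftover width: 7644 − 6060.6000 = 1583.4000 px.
That's 1583.4000 × 3276 ≈ 5187218 black pixels.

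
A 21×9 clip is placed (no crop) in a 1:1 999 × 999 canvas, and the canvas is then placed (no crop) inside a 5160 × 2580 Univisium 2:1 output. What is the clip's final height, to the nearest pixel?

21×9 in 999×999: fills the width, so the clip is 999.00 × 428.14.
1:1 in 5160×2580: fills the height, so the intermediate becomes 2580.00 × 2580.00 — a scale of ×2.5826.
The clip scales with it: height 428.14 × 2.5826 ≈ 1105.71.

1106 px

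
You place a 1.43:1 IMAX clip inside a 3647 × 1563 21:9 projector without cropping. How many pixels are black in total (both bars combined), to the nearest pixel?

2206815 pixels

1.43:1 IMAX (1.430) < 21:9 (2.333), so the clip fills the height.
The clip is 1563 × 1.430 ≈ 2235.0900 px wide.
Black = 3647 − 2235.0900 = 1411.9100 px.
Bar area = 1411.9100 × 1563 ≈ 2206815 px.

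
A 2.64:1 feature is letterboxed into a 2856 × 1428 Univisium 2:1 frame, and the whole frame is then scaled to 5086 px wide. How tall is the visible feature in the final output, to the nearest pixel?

1927 px

In the 2856×1428 frame the feature fills the width: height = 2856 / 2.640 ≈ 1081.82 px.
Scaling 2856 → 5086 is ×1.7808, so the height becomes 1081.82 × 1.7808 ≈ 1926.52 px.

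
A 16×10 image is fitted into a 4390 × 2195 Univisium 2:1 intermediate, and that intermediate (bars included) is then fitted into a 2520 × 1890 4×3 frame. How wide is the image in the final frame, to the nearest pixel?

First fit — 16×10 into 4390×2195 spans the height: 3512.00 × 2195.00.
Second fit — the Univisium 2:1 canvas into 2520×1890 spans the width: 2520.00 × 1260.00 (×0.5740 from 4390×2195).
So the image's width is 3512.00 × 0.5740 ≈ 2016.00.

2016 px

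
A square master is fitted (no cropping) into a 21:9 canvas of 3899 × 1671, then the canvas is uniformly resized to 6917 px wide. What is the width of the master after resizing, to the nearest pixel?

2964 px

Fitted into 3899×1671, the master spans the height; its width is 1671 × 1/1 ≈ 1671.00 px.
The frame scales by 6917/3899 = 1.7740; 1671.00 × 1.7740 ≈ 2964.43 px.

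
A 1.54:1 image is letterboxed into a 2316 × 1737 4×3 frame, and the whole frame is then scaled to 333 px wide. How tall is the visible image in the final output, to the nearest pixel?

216 px

Fitted into 2316×1737, the image spans the width; its height is 2316 / 1.540 ≈ 1503.90 px.
The frame scales by 333/2316 = 0.1438; 1503.90 × 0.1438 ≈ 216.23 px.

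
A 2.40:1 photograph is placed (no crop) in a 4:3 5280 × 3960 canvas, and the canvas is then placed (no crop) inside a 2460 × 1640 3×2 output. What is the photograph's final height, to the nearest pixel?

Inside the 5280×3960 canvas the photograph is width-limited at 5280.00 × 2200.00.
The 4:3 canvas is height-limited in 2460×1640, giving 2186.67 × 1640.00; scale factor 0.4141.
The photograph scales with it: height 2200.00 × 0.4141 ≈ 911.11.

911 px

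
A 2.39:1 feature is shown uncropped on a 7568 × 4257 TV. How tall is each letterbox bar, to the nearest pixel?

2.39:1 is wider than 16×9, so it spans the full width.
Content height = 7568 / 2.390 ≈ 3166.53 px.
Black = 4257 − 3166.53 = 1090.47 px, or 545.24 per bar.

545 px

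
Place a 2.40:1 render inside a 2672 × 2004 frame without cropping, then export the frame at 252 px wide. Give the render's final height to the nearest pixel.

In the 2672×2004 frame the render fills the width: height = 2672 / 2.400 ≈ 1113.33 px.
The frame scales by 252/2672 = 0.0943; 1113.33 × 0.0943 ≈ 105.00 px.

105 px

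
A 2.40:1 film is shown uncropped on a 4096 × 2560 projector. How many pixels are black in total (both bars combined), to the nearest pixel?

3495253 pixels

2.40:1 is wider than 16:10, so it spans the full width.
The film is 4096 / 2.400 ≈ 1706.6667 px tall.
Leftover height: 2560 − 1706.6667 = 853.3333 px.
Bar area = 853.3333 × 4096 ≈ 3495253 px.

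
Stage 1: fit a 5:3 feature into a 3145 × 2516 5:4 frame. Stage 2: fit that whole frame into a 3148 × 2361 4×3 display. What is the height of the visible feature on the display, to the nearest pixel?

Inside the 3145×2516 canvas the feature is width-limited at 3145.00 × 1887.00.
5:4 in 3148×2361: fills the height, so the intermediate becomes 2951.25 × 2361.00 — a scale of ×0.9384.
Applying the same ×0.9384: 1887.00 → 1770.75.

1771 px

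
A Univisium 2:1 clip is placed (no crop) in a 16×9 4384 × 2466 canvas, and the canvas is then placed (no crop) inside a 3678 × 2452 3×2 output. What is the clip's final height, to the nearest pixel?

First fit — Univisium 2:1 into 4384×2466 spans the width: 4384.00 × 2192.00.
16×9 in 3678×2452: fills the width, so the intermediate becomes 3678.00 × 2068.88 — a scale of ×0.8390.
The clip scales with it: height 2192.00 × 0.8390 ≈ 1839.00.

1839 px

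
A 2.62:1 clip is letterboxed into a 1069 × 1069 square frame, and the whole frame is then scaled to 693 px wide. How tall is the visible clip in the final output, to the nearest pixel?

265 px

At 1069×1069 the clip is width-limited, so height = 1069 / 2.620 ≈ 408.02 px.
The frame scales by 693/1069 = 0.6483; 408.02 × 0.6483 ≈ 264.50 px.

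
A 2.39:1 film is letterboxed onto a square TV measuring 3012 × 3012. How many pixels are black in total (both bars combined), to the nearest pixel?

5276268 pixels

2.39:1 is wider than square, so it spans the full width.
That makes the image 1260.2510 px tall (3012 / 2.390).
Leftover height: 3012 − 1260.2510 = 1751.7490 px.
That's 1751.7490 × 3012 ≈ 5276268 black pixels.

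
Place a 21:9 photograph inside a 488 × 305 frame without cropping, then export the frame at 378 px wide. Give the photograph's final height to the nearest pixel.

At 488×305 the photograph is width-limited, so height = 488 × 9/21 ≈ 209.14 px.
Scaling 488 → 378 is ×0.7746, so the height becomes 209.14 × 0.7746 ≈ 162.00 px.

162 px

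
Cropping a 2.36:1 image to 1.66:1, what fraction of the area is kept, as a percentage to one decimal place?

70.3%

The height stays; only width is cut (since 1.66:1 is narrower than 2.36:1).
(1.660)/(2.360) ≈ 0.703 of the area survives.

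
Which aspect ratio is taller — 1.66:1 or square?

1.66 and square = 1; 1.66 > 1. The smaller width-to-height ratio is the taller frame.

square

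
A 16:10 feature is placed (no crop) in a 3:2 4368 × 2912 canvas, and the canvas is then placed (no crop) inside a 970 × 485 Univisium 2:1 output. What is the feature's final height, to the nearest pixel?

First fit — 16:10 into 4368×2912 spans the width: 4368.00 × 2730.00.
The 3:2 canvas is height-limited in 970×485, giving 727.50 × 485.00; scale factor 0.1666.
So the feature's height is 2730.00 × 0.1666 ≈ 454.69.

455 px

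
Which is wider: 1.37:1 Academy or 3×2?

3×2

1.37 and 3×2 = 1.5; 1.5 > 1.37.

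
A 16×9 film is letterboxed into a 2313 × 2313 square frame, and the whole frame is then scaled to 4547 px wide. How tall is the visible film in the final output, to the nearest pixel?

2558 px

At 2313×2313 the film is width-limited, so height = 2313 × 9/16 ≈ 1301.06 px.
The frame scales by 4547/2313 = 1.9658; 1301.06 × 1.9658 ≈ 2557.69 px.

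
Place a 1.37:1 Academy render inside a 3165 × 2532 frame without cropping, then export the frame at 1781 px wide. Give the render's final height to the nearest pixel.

In the 3165×2532 frame the render fills the width: height = 3165 / 1.370 ≈ 2310.22 px.
The frame scales by 1781/3165 = 0.5627; 2310.22 × 0.5627 ≈ 1300.00 px.

1300 px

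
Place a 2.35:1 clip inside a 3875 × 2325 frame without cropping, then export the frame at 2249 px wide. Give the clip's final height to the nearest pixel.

Fitted into 3875×2325, the clip spans the width; its height is 3875 / 2.350 ≈ 1648.94 px.
Scaling 3875 → 2249 is ×0.5804, so the height becomes 1648.94 × 0.5804 ≈ 957.02 px.

957 px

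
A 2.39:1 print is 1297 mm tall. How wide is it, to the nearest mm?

Width = 1297 × 2.390 = 3099.83.

3100 mm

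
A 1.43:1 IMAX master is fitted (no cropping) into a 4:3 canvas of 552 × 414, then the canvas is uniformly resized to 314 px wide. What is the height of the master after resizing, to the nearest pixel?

220 px

Fitted into 552×414, the master spans the width; its height is 552 / 1.430 ≈ 386.01 px.
Resizing to 314 px wide multiplies everything by 0.5688: 386.01 → 219.58 px.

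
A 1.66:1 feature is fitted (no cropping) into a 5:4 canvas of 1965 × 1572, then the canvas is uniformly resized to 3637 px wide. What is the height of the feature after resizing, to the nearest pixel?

In the 1965×1572 frame the feature fills the width: height = 1965 / 1.660 ≈ 1183.73 px.
Resizing to 3637 px wide multiplies everything by 1.8509: 1183.73 → 2190.96 px.

2191 px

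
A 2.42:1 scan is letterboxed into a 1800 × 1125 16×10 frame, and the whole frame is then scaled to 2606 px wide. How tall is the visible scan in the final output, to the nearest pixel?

1077 px

Fitted into 1800×1125, the scan spans the width; its height is 1800 / 2.420 ≈ 743.80 px.
Resizing to 2606 px wide multiplies everything by 1.4478: 743.80 → 1076.86 px.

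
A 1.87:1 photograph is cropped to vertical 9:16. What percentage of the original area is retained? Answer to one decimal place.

30.1%

The height stays; only width is cut (since vertical 9:16 is narrower than 1.87:1).
Fraction kept = (0.562)/(1.870) ≈ 30.08%.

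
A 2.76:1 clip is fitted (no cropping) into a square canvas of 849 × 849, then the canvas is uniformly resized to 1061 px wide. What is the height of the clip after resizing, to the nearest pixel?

384 px

Fitted into 849×849, the clip spans the width; its height is 849 / 2.760 ≈ 307.61 px.
Scaling 849 → 1061 is ×1.2497, so the height becomes 307.61 × 1.2497 ≈ 384.42 px.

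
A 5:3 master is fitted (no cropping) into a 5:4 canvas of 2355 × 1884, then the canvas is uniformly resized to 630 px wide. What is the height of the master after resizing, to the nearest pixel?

Fitted into 2355×1884, the master spans the width; its height is 2355 × 3/5 ≈ 1413.00 px.
Scaling 2355 → 630 is ×0.2675, so the height becomes 1413.00 × 0.2675 ≈ 378.00 px.

378 px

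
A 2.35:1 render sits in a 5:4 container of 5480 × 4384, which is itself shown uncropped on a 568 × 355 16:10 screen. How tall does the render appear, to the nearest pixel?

Inside the 5480×4384 canvas the render is width-limited at 5480.00 × 2331.91.
The 5:4 canvas is height-limited in 568×355, giving 443.75 × 355.00; scale factor 0.0810.
Applying the same ×0.0810: 2331.91 → 188.83.

189 px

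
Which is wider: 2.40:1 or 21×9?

2.4 and 21×9 = 2.333; 2.4 > 2.333.

2.40:1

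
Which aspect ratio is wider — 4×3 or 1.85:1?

4×3 = 1.333 and 1.85; 1.85 > 1.333.

1.85:1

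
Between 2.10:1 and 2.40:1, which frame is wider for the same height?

2.40:1

2.1 and 2.4; 2.4 > 2.1.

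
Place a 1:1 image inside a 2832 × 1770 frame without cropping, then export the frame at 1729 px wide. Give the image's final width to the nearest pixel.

1081 px

At 2832×1770 the image is height-limited, so width = 1770 × 1/1 ≈ 1770.00 px.
Scaling 2832 → 1729 is ×0.6105, so the width becomes 1770.00 × 0.6105 ≈ 1080.62 px.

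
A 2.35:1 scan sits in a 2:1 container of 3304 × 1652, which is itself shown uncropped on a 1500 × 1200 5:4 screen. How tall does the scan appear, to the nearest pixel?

638 px

2.35:1 in 3304×1652: fills the width, so the scan is 3304.00 × 1405.96.
The 2:1 canvas is width-limited in 1500×1200, giving 1500.00 × 750.00; scale factor 0.4540.
The scan scales with it: height 1405.96 × 0.4540 ≈ 638.30.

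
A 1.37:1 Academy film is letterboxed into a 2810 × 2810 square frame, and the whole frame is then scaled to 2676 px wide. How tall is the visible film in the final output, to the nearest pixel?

In the 2810×2810 frame the film fills the width: height = 2810 / 1.370 ≈ 2051.09 px.
Resizing to 2676 px wide multiplies everything by 0.9523: 2051.09 → 1953.28 px.

1953 px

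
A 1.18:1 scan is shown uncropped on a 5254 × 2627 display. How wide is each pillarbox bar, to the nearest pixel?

1077 px

Since 1.180 < 2.000, the scan is height-limited.
Content width = 2627 × 1.180 ≈ 3099.86 px.
Leftover width: 5254 − 3099.86 = 2154.14 px → 1077.07 each side.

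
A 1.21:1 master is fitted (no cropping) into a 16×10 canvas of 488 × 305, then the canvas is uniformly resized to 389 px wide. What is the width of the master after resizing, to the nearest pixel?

At 488×305 the master is height-limited, so width = 305 × 1.210 ≈ 369.05 px.
Scaling 488 → 389 is ×0.7971, so the width becomes 369.05 × 0.7971 ≈ 294.18 px.

294 px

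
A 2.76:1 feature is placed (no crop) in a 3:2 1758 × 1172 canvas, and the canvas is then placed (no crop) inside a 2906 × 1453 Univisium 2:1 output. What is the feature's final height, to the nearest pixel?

2.76:1 in 1758×1172: fills the width, so the feature is 1758.00 × 636.96.
The 3:2 canvas is height-limited in 2906×1453, giving 2179.50 × 1453.00; scale factor 1.2398.
The feature scales with it: height 636.96 × 1.2398 ≈ 789.67.

790 px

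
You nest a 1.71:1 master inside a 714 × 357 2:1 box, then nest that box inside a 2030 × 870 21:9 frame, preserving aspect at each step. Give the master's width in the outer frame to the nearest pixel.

1488 px

First fit — 1.71:1 into 714×357 spans the height: 610.47 × 357.00.
2:1 in 2030×870: fills the height, so the intermediate becomes 1740.00 × 870.00 — a scale of ×2.4370.
The master scales with it: width 610.47 × 2.4370 ≈ 1487.70.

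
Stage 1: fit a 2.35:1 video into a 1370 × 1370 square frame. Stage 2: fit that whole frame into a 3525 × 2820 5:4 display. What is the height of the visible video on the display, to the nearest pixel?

Inside the 1370×1370 canvas the video is width-limited at 1370.00 × 582.98.
Second fit — the square canvas into 3525×2820 spans the height: 2820.00 × 2820.00 (×2.0584 from 1370×1370).
The video scales with it: height 582.98 × 2.0584 ≈ 1200.00.

1200 px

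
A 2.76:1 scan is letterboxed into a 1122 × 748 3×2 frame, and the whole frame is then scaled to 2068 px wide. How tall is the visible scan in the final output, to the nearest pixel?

749 px

Fitted into 1122×748, the scan spans the width; its height is 1122 / 2.760 ≈ 406.52 px.
The frame scales by 2068/1122 = 1.8431; 406.52 × 1.8431 ≈ 749.28 px.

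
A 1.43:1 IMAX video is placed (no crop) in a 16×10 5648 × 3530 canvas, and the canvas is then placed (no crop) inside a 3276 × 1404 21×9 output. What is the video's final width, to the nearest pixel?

Inside the 5648×3530 canvas the video is height-limited at 5047.90 × 3530.00.
16×10 in 3276×1404: fills the height, so the intermediate becomes 2246.40 × 1404.00 — a scale of ×0.3977.
Applying the same ×0.3977: 5047.90 → 2007.72.

2008 px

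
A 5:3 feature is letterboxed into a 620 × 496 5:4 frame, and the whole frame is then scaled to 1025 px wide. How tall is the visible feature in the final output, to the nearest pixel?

615 px

In the 620×496 frame the feature fills the width: height = 620 × 3/5 ≈ 372.00 px.
The frame scales by 1025/620 = 1.6532; 372.00 × 1.6532 ≈ 615.00 px.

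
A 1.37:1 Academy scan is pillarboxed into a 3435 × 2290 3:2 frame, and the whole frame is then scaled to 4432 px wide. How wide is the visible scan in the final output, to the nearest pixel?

4048 px

In the 3435×2290 frame the scan fills the height: width = 2290 × 1.370 ≈ 3137.30 px.
Scaling 3435 → 4432 is ×1.2902, so the width becomes 3137.30 × 1.2902 ≈ 4047.89 px.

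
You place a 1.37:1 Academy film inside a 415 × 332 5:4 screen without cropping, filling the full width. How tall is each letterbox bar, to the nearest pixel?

15 px

The film is 415 / 1.370 ≈ 302.92 px tall.
Black = 332 − 302.92 = 29.08 px, or 14.54 per bar.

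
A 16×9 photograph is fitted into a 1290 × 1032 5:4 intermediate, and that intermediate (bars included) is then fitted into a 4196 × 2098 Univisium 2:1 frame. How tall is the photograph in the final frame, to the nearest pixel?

1475 px

Inside the 1290×1032 canvas the photograph is width-limited at 1290.00 × 725.62.
5:4 in 4196×2098: fills the height, so the intermediate becomes 2622.50 × 2098.00 — a scale of ×2.0329.
The photograph scales with it: height 725.62 × 2.0329 ≈ 1475.16.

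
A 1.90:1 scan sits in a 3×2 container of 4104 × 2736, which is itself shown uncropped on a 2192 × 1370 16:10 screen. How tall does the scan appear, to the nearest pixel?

First fit — 1.90:1 into 4104×2736 spans the width: 4104.00 × 2160.00.
Second fit — the 3×2 canvas into 2192×1370 spans the height: 2055.00 × 1370.00 (×0.5007 from 4104×2736).
So the scan's height is 2160.00 × 0.5007 ≈ 1081.58.

1082 px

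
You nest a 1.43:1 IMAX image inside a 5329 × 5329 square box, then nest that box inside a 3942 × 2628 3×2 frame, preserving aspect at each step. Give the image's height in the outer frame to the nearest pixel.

1.43:1 IMAX in 5329×5329: fills the width, so the image is 5329.00 × 3726.57.
Second fit — the square canvas into 3942×2628 spans the height: 2628.00 × 2628.00 (×0.4932 from 5329×5329).
Applying the same ×0.4932: 3726.57 → 1837.76.

1838 px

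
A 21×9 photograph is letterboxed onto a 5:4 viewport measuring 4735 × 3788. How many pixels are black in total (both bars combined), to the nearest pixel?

8327512 pixels

21×9 is wider than 5:4, so it spans the full width.
Content height = 4735 × 9/21 ≈ 2029.2857 px.
3788 − 2029.2857 = 1758.7143 px of bars.
Bar area = 1758.7143 × 4735 ≈ 8327512 px.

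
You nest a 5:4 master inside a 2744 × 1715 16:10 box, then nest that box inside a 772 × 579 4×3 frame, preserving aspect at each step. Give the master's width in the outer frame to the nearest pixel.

603 px

First fit — 5:4 into 2744×1715 spans the height: 2143.75 × 1715.00.
16:10 in 772×579: fills the width, so the intermediate becomes 772.00 × 482.50 — a scale of ×0.2813.
So the master's width is 2143.75 × 0.2813 ≈ 603.12.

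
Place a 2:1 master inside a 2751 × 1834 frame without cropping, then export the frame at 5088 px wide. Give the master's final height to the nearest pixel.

Fitted into 2751×1834, the master spans the width; its height is 2751 × 1/2 ≈ 1375.50 px.
Resizing to 5088 px wide multiplies everything by 1.8495: 1375.50 → 2544.00 px.

2544 px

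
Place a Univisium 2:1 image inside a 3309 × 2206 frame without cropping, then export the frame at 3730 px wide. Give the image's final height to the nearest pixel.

In the 3309×2206 frame the image fills the width: height = 3309 × 1/2 ≈ 1654.50 px.
Resizing to 3730 px wide multiplies everything by 1.1272: 1654.50 → 1865.00 px.

1865 px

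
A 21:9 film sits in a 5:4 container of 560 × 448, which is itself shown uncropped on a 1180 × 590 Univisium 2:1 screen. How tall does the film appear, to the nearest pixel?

316 px

21:9 in 560×448: fills the width, so the film is 560.00 × 240.00.
Second fit — the 5:4 canvas into 1180×590 spans the height: 737.50 × 590.00 (×1.3170 from 560×448).
The film scales with it: height 240.00 × 1.3170 ≈ 316.07.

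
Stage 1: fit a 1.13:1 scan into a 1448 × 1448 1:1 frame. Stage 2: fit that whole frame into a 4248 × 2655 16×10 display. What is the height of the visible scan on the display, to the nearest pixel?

2350 px

Inside the 1448×1448 canvas the scan is width-limited at 1448.00 × 1281.42.
1:1 in 4248×2655: fills the height, so the intermediate becomes 2655.00 × 2655.00 — a scale of ×1.8336.
Applying the same ×1.8336: 1281.42 → 2349.56.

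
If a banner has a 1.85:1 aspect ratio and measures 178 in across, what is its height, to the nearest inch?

96 in

At 1.85:1, 178 / 1.850 ≈ 96.22.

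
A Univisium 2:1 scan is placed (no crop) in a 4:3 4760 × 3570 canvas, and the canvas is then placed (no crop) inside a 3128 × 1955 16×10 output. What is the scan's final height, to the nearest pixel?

Inside the 4760×3570 canvas the scan is width-limited at 4760.00 × 2380.00.
The 4:3 canvas is height-limited in 3128×1955, giving 2606.67 × 1955.00; scale factor 0.5476.
Applying the same ×0.5476: 2380.00 → 1303.33.

1303 px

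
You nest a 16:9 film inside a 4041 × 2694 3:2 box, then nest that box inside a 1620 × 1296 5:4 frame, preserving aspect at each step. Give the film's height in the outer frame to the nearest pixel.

16:9 in 4041×2694: fills the width, so the film is 4041.00 × 2273.06.
3:2 in 1620×1296: fills the width, so the intermediate becomes 1620.00 × 1080.00 — a scale of ×0.4009.
So the film's height is 2273.06 × 0.4009 ≈ 911.25.

911 px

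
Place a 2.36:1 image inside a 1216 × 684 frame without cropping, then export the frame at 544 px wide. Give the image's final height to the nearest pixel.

Fitted into 1216×684, the image spans the width; its height is 1216 / 2.360 ≈ 515.25 px.
Resizing to 544 px wide multiplies everything by 0.4474: 515.25 → 230.51 px.

231 px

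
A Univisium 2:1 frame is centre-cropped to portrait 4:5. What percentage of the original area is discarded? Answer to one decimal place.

The height stays; only width is cut (since portrait 4:5 is narrower than Univisium 2:1).
Fraction kept = (0.800)/(2.000) ≈ 40.00%, so 60.00% is lost.

60.0%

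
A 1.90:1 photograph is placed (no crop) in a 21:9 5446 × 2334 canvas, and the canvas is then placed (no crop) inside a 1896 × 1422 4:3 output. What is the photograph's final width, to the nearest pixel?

First fit — 1.90:1 into 5446×2334 spans the height: 4434.60 × 2334.00.
Second fit — the 21:9 canvas into 1896×1422 spans the width: 1896.00 × 812.57 (×0.3481 from 5446×2334).
The photograph scales with it: width 4434.60 × 0.3481 ≈ 1543.89.

1544 px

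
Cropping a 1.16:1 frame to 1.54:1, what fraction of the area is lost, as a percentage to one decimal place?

Going from 1.16:1 to 1.54:1 means cutting height while keeping width.
Area ratio = (1.160)/(1.540) = 75.32%; the remaining 24.68% is cropped out.

24.7%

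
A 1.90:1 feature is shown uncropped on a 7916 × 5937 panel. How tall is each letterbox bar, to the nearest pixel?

Since 1.900 > 1.333, the feature is width-limited.
Content height = 7916 / 1.900 ≈ 4166.32 px.
5937 − 4166.32 = 1770.68 px of bars (885.34 each).

885 px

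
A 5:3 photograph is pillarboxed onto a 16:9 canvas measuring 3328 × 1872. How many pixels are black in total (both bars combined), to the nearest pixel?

5:3 (1.667) < 16:9 (1.778), so the photograph fills the height.
Content width = 1872 × 5/3 ≈ 3120.0000 px.
Leftover width: 3328 − 3120.0000 = 208.0000 px.
Bar area = 208.0000 × 1872 ≈ 389376 px.

389376 pixels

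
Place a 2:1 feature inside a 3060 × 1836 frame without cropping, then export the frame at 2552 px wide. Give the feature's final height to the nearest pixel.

1276 px

At 3060×1836 the feature is width-limited, so height = 3060 × 1/2 ≈ 1530.00 px.
Resizing to 2552 px wide multiplies everything by 0.8340: 1530.00 → 1276.00 px.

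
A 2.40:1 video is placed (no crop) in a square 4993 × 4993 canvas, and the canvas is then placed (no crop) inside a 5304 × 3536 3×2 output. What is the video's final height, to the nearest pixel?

1473 px

First fit — 2.40:1 into 4993×4993 spans the width: 4993.00 × 2080.42.
square in 5304×3536: fills the height, so the intermediate becomes 3536.00 × 3536.00 — a scale of ×0.7082.
The video scales with it: height 2080.42 × 0.7082 ≈ 1473.33.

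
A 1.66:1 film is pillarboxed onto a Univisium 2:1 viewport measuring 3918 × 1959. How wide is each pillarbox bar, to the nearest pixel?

333 px

1.66:1 (1.660) < Univisium 2:1 (2.000), so the film fills the height.
That makes the image 3251.94 px wide (1959 × 1.660).
Black = 3918 − 3251.94 = 666.06 px, or 333.03 per bar.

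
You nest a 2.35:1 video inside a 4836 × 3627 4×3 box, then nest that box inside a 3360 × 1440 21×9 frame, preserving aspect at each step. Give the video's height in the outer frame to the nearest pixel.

First fit — 2.35:1 into 4836×3627 spans the width: 4836.00 × 2057.87.
4×3 in 3360×1440: fills the height, so the intermediate becomes 1920.00 × 1440.00 — a scale of ×0.3970.
Applying the same ×0.3970: 2057.87 → 817.02.

817 px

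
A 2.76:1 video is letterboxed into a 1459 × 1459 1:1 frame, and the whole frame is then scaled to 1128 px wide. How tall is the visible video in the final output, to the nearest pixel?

At 1459×1459 the video is width-limited, so height = 1459 / 2.760 ≈ 528.62 px.
Scaling 1459 → 1128 is ×0.7731, so the height becomes 528.62 × 0.7731 ≈ 408.70 px.

409 px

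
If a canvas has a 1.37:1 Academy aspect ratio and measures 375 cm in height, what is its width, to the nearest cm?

514 cm

At 1.37:1 Academy, 375 × 1.370 ≈ 513.75.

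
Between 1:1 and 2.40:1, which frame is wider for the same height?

1 and 2.4; 2.4 > 1.

2.40:1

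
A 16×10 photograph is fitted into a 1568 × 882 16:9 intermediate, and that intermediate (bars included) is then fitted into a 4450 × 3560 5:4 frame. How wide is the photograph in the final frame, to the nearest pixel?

4005 px

16×10 in 1568×882: fills the height, so the photograph is 1411.20 × 882.00.
16:9 in 4450×3560: fills the width, so the intermediate becomes 4450.00 × 2503.12 — a scale of ×2.8380.
Applying the same ×2.8380: 1411.20 → 4005.00.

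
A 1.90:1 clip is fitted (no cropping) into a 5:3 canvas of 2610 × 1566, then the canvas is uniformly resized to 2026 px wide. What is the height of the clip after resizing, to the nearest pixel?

1066 px

In the 2610×1566 frame the clip fills the width: height = 2610 / 1.900 ≈ 1373.68 px.
Scaling 2610 → 2026 is ×0.7762, so the height becomes 1373.68 × 0.7762 ≈ 1066.32 px.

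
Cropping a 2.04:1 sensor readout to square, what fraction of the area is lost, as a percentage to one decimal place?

51.0%

square is narrower than 2.04:1, so the crop keeps the full height and trims the width.
(1.000)/(2.040) ≈ 0.490 of the area survives, leaving 50.98% discarded.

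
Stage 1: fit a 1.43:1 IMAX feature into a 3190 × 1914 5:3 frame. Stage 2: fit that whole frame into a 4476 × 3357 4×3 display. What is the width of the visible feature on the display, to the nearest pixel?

3840 px

First fit — 1.43:1 IMAX into 3190×1914 spans the height: 2737.02 × 1914.00.
Second fit — the 5:3 canvas into 4476×3357 spans the width: 4476.00 × 2685.60 (×1.4031 from 3190×1914).
So the feature's width is 2737.02 × 1.4031 ≈ 3840.41.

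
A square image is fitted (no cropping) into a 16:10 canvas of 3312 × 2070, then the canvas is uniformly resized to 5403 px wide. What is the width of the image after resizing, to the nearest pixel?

3377 px

In the 3312×2070 frame the image fills the height: width = 2070 × 1/1 ≈ 2070.00 px.
Scaling 3312 → 5403 is ×1.6313, so the width becomes 2070.00 × 1.6313 ≈ 3376.88 px.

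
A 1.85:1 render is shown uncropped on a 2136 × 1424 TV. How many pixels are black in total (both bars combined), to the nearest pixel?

575450 pixels

1.85:1 is wider than 3:2, so it spans the full width.
Content height = 2136 / 1.850 ≈ 1154.5946 px.
Black = 1424 − 1154.5946 = 269.4054 px.
That's 269.4054 × 2136 ≈ 575450 black pixels.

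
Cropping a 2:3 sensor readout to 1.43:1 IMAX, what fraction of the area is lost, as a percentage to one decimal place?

The width stays; only height is cut (since 1.43:1 IMAX is wider than 2:3).
(0.667)/(1.430) ≈ 0.466 of the area survives, leaving 53.38% discarded.

53.4%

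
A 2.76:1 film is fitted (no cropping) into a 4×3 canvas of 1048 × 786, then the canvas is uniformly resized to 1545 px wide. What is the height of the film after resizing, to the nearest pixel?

In the 1048×786 frame the film fills the width: height = 1048 / 2.760 ≈ 379.71 px.
The frame scales by 1545/1048 = 1.4742; 379.71 × 1.4742 ≈ 559.78 px.

560 px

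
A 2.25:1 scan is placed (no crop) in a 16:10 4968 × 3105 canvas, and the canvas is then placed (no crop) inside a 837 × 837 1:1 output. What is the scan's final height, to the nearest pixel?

First fit — 2.25:1 into 4968×3105 spans the width: 4968.00 × 2208.00.
Second fit — the 16:10 canvas into 837×837 spans the width: 837.00 × 523.12 (×0.1685 from 4968×3105).
So the scan's height is 2208.00 × 0.1685 ≈ 372.00.

372 px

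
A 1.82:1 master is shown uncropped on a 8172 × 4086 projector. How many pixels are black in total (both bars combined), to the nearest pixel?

1.82:1 (1.820) < Univisium 2:1 (2.000), so the master fills the height.
Content width = 4086 × 1.820 ≈ 7436.5200 px.
Leftover width: 8172 − 7436.5200 = 735.4800 px.
Across the 4086-px span: 735.4800 × 4086 ≈ 3005171 px.

3005171 pixels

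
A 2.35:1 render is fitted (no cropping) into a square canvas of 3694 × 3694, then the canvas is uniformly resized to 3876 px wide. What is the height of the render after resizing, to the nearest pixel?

At 3694×3694 the render is width-limited, so height = 3694 / 2.350 ≈ 1571.91 px.
Resizing to 3876 px wide multiplies everything by 1.0493: 1571.91 → 1649.36 px.

1649 px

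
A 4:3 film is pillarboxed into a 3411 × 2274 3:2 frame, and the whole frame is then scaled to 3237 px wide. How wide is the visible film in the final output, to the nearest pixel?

2877 px

Fitted into 3411×2274, the film spans the height; its width is 2274 × 4/3 ≈ 3032.00 px.
Scaling 3411 → 3237 is ×0.9490, so the width becomes 3032.00 × 0.9490 ≈ 2877.33 px.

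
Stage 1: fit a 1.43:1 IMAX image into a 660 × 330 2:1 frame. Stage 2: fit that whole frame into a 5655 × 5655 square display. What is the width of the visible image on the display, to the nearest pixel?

First fit — 1.43:1 IMAX into 660×330 spans the height: 471.90 × 330.00.
The 2:1 canvas is width-limited in 5655×5655, giving 5655.00 × 2827.50; scale factor 8.5682.
Applying the same ×8.5682: 471.90 → 4043.32.

4043 px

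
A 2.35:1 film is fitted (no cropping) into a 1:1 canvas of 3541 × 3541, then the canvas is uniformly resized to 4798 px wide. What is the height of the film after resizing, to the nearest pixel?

2042 px

Fitted into 3541×3541, the film spans the width; its height is 3541 / 2.350 ≈ 1506.81 px.
Scaling 3541 → 4798 is ×1.3550, so the height becomes 1506.81 × 1.3550 ≈ 2041.70 px.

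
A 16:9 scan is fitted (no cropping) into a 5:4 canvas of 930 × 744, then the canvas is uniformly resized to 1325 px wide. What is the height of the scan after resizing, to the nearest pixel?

745 px

In the 930×744 frame the scan fills the width: height = 930 × 9/16 ≈ 523.12 px.
Scaling 930 → 1325 is ×1.4247, so the height becomes 523.12 × 1.4247 ≈ 745.31 px.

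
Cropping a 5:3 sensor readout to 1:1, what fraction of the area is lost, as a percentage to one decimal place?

40.0%

1:1 is narrower than 5:3, so the crop keeps the full height and trims the width.
(1.000)/(1.667) ≈ 0.600 of the area survives, leaving 40.00% discarded.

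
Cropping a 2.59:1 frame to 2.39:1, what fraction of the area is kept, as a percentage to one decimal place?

The height stays; only width is cut (since 2.39:1 is narrower than 2.59:1).
Fraction kept = (2.390)/(2.590) ≈ 92.28%.

92.3%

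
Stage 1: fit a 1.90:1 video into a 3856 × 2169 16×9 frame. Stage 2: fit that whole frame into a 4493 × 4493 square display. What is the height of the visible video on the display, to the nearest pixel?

2365 px

First fit — 1.90:1 into 3856×2169 spans the width: 3856.00 × 2029.47.
The 16×9 canvas is width-limited in 4493×4493, giving 4493.00 × 2527.31; scale factor 1.1652.
So the video's height is 2029.47 × 1.1652 ≈ 2364.74.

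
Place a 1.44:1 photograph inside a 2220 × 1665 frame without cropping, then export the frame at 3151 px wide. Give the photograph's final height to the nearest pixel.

2188 px

At 2220×1665 the photograph is width-limited, so height = 2220 / 1.440 ≈ 1541.67 px.
Scaling 2220 → 3151 is ×1.4194, so the height becomes 1541.67 × 1.4194 ≈ 2188.19 px.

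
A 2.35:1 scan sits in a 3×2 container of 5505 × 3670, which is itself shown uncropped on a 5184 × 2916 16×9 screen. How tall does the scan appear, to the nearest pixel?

First fit — 2.35:1 into 5505×3670 spans the width: 5505.00 × 2342.55.
Second fit — the 3×2 canvas into 5184×2916 spans the height: 4374.00 × 2916.00 (×0.7946 from 5505×3670).
The scan scales with it: height 2342.55 × 0.7946 ≈ 1861.28.

1861 px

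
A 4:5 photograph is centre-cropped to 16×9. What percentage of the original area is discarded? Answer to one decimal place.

Going from 4:5 to 16×9 means cutting height while keeping width.
Fraction kept = (0.800)/(1.778) ≈ 45.00%, so 55.00% is lost.

55.0%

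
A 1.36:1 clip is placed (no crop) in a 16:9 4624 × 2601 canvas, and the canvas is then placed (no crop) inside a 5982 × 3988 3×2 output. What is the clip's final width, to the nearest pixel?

4576 px

1.36:1 in 4624×2601: fills the height, so the clip is 3537.36 × 2601.00.
16:9 in 5982×3988: fills the width, so the intermediate becomes 5982.00 × 3364.88 — a scale of ×1.2937.
So the clip's width is 3537.36 × 1.2937 ≈ 4576.23.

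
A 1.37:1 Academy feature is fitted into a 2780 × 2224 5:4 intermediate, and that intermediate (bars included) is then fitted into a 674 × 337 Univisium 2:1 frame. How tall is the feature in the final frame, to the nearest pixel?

1.37:1 Academy in 2780×2224: fills the width, so the feature is 2780.00 × 2029.20.
5:4 in 674×337: fills the height, so the intermediate becomes 421.25 × 337.00 — a scale of ×0.1515.
Applying the same ×0.1515: 2029.20 → 307.48.

307 px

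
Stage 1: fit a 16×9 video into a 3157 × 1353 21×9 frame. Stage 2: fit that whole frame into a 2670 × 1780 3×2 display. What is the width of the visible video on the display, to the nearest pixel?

First fit — 16×9 into 3157×1353 spans the height: 2405.33 × 1353.00.
The 21×9 canvas is width-limited in 2670×1780, giving 2670.00 × 1144.29; scale factor 0.8457.
Applying the same ×0.8457: 2405.33 → 2034.29.

2034 px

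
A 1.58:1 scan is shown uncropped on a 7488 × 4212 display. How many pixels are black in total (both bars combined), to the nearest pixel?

1.58:1 is narrower than 16×9, so it spans the full height.
That makes the image 6654.9600 px wide (4212 × 1.580).
7488 − 6654.9600 = 833.0400 px of bars.
That's 833.0400 × 4212 ≈ 3508764 black pixels.

3508764 pixels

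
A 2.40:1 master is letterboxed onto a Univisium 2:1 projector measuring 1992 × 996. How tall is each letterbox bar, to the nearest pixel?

83 px

Since 2.400 > 2.000, the master is width-limited.
The master is 1992 / 2.400 ≈ 830.00 px tall.
Leftover height: 996 − 830.00 = 166.00 px → 83.00 each side.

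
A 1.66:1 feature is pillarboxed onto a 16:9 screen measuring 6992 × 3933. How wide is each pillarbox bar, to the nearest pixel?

232 px

1.66:1 (1.660) < 16:9 (1.778), so the feature fills the height.
The feature is 3933 × 1.660 ≈ 6528.78 px wide.
6992 − 6528.78 = 463.22 px of bars (231.61 each).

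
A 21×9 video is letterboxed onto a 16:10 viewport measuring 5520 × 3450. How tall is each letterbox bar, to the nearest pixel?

542 px

21×9 (2.333) > 16:10 (1.600), so the video fills the width.
Content height = 5520 × 9/21 ≈ 2365.71 px.
3450 − 2365.71 = 1084.29 px of bars (542.14 each).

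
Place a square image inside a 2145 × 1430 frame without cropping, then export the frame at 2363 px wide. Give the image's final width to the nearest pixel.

1575 px

At 2145×1430 the image is height-limited, so width = 1430 × 1/1 ≈ 1430.00 px.
Scaling 2145 → 2363 is ×1.1016, so the width becomes 1430.00 × 1.1016 ≈ 1575.33 px.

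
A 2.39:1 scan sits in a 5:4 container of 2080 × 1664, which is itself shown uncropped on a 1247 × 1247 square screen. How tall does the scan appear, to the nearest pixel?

522 px

2.39:1 in 2080×1664: fills the width, so the scan is 2080.00 × 870.29.
5:4 in 1247×1247: fills the width, so the intermediate becomes 1247.00 × 997.60 — a scale of ×0.5995.
Applying the same ×0.5995: 870.29 → 521.76.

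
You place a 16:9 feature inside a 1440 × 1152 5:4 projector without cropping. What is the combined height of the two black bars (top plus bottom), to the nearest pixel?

342 px

16:9 is wider than 5:4, so it spans the full width.
That makes the image 810.00 px tall (1440 × 9/16).
1152 − 810.00 = 342.00 px of bars.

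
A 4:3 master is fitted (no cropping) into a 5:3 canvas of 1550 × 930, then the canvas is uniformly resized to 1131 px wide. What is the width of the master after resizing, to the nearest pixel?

905 px

At 1550×930 the master is height-limited, so width = 930 × 4/3 ≈ 1240.00 px.
Resizing to 1131 px wide multiplies everything by 0.7297: 1240.00 → 904.80 px.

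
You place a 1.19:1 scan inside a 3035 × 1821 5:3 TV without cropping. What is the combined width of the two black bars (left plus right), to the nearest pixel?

1.19:1 is narrower than 5:3, so it spans the full height.
Content width = 1821 × 1.190 ≈ 2166.99 px.
Black = 3035 − 2166.99 = 868.01 px.

868 px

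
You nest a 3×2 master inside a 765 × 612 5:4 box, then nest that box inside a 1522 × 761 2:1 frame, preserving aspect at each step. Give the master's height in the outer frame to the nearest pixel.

Inside the 765×612 canvas the master is width-limited at 765.00 × 510.00.
5:4 in 1522×761: fills the height, so the intermediate becomes 951.25 × 761.00 — a scale of ×1.2435.
So the master's height is 510.00 × 1.2435 ≈ 634.17.

634 px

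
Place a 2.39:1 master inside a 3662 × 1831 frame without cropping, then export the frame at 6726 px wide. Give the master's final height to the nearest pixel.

At 3662×1831 the master is width-limited, so height = 3662 / 2.390 ≈ 1532.22 px.
The frame scales by 6726/3662 = 1.8367; 1532.22 × 1.8367 ≈ 2814.23 px.

2814 px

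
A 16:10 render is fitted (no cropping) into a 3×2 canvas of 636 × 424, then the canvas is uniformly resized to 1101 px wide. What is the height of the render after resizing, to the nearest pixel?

688 px

Fitted into 636×424, the render spans the width; its height is 636 × 10/16 ≈ 397.50 px.
Scaling 636 → 1101 is ×1.7311, so the height becomes 397.50 × 1.7311 ≈ 688.12 px.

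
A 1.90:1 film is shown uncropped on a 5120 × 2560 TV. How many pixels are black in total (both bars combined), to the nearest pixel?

655360 pixels

1.90:1 is narrower than 2:1, so it spans the full height.
That makes the image 4864.0000 px wide (2560 × 1.900).
5120 − 4864.0000 = 256.0000 px of bars.
Bar area = 256.0000 × 2560 ≈ 655360 px.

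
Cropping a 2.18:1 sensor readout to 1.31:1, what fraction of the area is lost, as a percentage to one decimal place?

39.9%

The height stays; only width is cut (since 1.31:1 is narrower than 2.18:1).
Fraction kept = (1.310)/(2.180) ≈ 60.09%, so 39.91% is lost.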